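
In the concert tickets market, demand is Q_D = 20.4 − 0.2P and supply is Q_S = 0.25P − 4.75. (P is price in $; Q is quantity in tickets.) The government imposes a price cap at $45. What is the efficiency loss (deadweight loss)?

In inverse form: demand P = 102 − 5Q, supply P = 19 + 4Q.
Competitive equilibrium: 102 − 5Q = 19 + 4Q → Q* = 9.2222, P* = 55.8889.
At the ceiling P = 45, quantity supplied = (45 − 19)/4 = 6.5.
Willingness to pay at Q' = 6.5: 102 − 5·6.5 = 69.5.
ΔQ = 9.2222 − 6.5 = 2.7222; wedge = 69.5 − 45 = 24.5.
DWL = ½ × 2.7222 × 24.5 = $33.35.

$33.35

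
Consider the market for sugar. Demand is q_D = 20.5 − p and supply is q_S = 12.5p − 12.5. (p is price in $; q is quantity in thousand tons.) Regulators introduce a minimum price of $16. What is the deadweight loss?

In inverse form: demand p = 20.5 − q, supply p = 1 + 0.08q.
Competitive equilibrium: 20.5 − q = 1 + 0.08q → q* = 18.0556, p* = 2.4444.
At the floor p = 16, quantity demanded = (20.5 − 16)/1 = 4.5.
Sellers' marginal cost at q' = 4.5: 1 + 0.08·4.5 = 1.36.
Δq = 18.0556 − 4.5 = 13.5556; wedge = 16 − 1.36 = 14.64.
DWL = ½ × 13.5556 × 14.64 = $99.23 thousand.

$99.23 thousand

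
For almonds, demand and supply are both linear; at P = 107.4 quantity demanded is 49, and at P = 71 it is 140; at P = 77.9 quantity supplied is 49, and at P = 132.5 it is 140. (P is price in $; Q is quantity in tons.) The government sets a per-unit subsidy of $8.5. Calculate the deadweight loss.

$36.125

Demand slope = (71 − 107.4)/(140 − 49) = −0.4, so P = 127 − 0.4Q.
Supply slope = (132.5 − 77.9)/(140 − 49) = 0.6, so P = 48.5 + 0.6Q.
Competitive equilibrium: 127 − 0.4Q = 48.5 + 0.6Q → Q* = 78.5, P* = 95.6.
The subsidy lowers effective supply by 8.5: P = 40 + 0.6Q.
New quantity: 127 − 0.4Q = 40 + 0.6Q → Q' = 87.
Overproduction ΔQ = 87 − 78.5 = 8.5; wedge = subsidy = 8.5.
The triangle = ½ × 8.5 × 8.5 = $36.125.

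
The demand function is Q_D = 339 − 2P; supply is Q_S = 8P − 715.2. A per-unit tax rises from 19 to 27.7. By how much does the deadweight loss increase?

In inverse form: demand P = 169.5 − 0.5Q, supply P = 89.4 + 0.125Q.
Competitive equilibrium: 169.5 − 0.5Q = 89.4 + 0.125Q → Q* = 128.16, P* = 105.42.
For a per-unit tax t: ΔQ = t/0.625, so DWL = ½·t·(t/0.625) = t²/1.25.
At t = 19: DWL = 288.8. At t = 27.7: DWL = 613.832.
Increase = 613.832 − 288.8 = 325.032.

325.032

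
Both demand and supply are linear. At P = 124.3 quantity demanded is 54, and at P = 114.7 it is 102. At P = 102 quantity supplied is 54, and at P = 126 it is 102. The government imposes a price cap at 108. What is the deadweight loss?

Demand slope = (114.7 − 124.3)/(102 − 54) = −0.2, so P = 135.1 − 0.2Q.
Supply slope = (126 − 102)/(102 − 54) = 0.5, so P = 75 + 0.5Q.
Competitive equilibrium: 135.1 − 0.2Q = 75 + 0.5Q → Q* = 85.8571, P* = 117.9286.
At the ceiling P = 108, quantity supplied = (108 − 75)/0.5 = 66.
Willingness to pay at Q' = 66: 135.1 − 0.2·66 = 121.9.
ΔQ = 85.8571 − 66 = 19.8571; wedge = 121.9 − 108 = 13.9.
The triangle = ½ × 19.8571 × 13.9 = 138.01.

138.01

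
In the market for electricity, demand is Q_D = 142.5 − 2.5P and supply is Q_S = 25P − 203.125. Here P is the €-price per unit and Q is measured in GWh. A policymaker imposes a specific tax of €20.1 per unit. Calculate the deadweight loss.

In inverse form: demand P = 57 − 0.4Q, supply P = 8.125 + 0.04Q.
Competitive equilibrium: 57 − 0.4Q = 8.125 + 0.04Q → Q* = 111.0795, P* = 12.5682.
With the tax, the buyer price exceeds the seller price by 20.1: (57 − 0.4Q) − (8.125 + 0.04Q) = 20.1 → Q' = 65.3977.
ΔQ = 111.0795 − 65.3977 = 45.6818; the wedge equals the tax, 20.1.
DWL = ½ × 45.6818 × 20.1 = €459.10.

€459.10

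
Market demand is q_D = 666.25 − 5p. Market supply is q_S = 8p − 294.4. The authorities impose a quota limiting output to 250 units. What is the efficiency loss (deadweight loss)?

In inverse form: demand p = 133.25 − 0.2q, supply p = 36.8 + 0.125q.
Competitive equilibrium: 133.25 − 0.2q = 36.8 + 0.125q → q* = 296.7692, p* = 73.8962.
At q = 250: demand price = 133.25 − 0.2·250 = 83.25; supply price = 36.8 + 0.125·250 = 68.05.
Δq = 296.7692 − 250 = 46.7692; wedge = 83.25 − 68.05 = 15.2.
Deadweight loss = ½ × 46.7692 × 15.2 = 355.45.

355.45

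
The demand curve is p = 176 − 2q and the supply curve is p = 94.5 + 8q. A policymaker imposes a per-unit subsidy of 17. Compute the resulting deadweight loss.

14.45

Competitive equilibrium: 176 − 2q = 94.5 + 8q → q* = 8.15, p* = 159.7.
The subsidy lowers effective supply by 17: p = 77.5 + 8q.
New quantity: 176 − 2q = 77.5 + 8q → q' = 9.85.
Overproduction Δq = 9.85 − 8.15 = 1.7; wedge = subsidy = 17.
Deadweight loss = ½ × 1.7 × 17 = 14.45.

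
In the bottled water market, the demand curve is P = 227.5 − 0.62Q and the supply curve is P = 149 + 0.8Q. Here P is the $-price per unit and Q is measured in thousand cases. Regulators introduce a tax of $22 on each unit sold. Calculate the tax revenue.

Competitive equilibrium: 227.5 − 0.62Q = 149 + 0.8Q → Q* = 55.2817, P* = 193.2254.
With the tax, the buyer price exceeds the seller price by 22: (227.5 − 0.62Q) − (149 + 0.8Q) = 22 → Q' = 39.7887.
Tax revenue = 22 × 39.7887 = $875.35 thousand.

$875.35 thousand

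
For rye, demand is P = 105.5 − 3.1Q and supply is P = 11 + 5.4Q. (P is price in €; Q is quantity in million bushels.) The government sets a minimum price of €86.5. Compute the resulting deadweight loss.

Competitive equilibrium: 105.5 − 3.1Q = 11 + 5.4Q → Q* = 11.1176, P* = 71.0353.
At the floor P = 86.5, quantity demanded = (105.5 − 86.5)/3.1 = 6.129.
Sellers' marginal cost at Q' = 6.129: 11 + 5.4·6.129 = 44.0966.
ΔQ = 11.1176 − 6.129 = 4.9886; wedge = 86.5 − 44.0966 = 42.4034.
Welfare loss = ½ × 4.9886 × 42.4034 = €105.77 million.

€105.77 million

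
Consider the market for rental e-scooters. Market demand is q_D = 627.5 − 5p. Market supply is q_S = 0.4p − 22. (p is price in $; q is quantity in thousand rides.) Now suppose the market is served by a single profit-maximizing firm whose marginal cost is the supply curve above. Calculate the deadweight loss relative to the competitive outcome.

In inverse form: demand p = 125.5 − 0.2q, supply p = 55 + 2.5q.
Competitive equilibrium: 125.5 − 0.2q = 55 + 2.5q → q* = 26.1111, p* = 120.2778.
Marginal revenue: MR = 125.5 − 0.4q. Set MR = MC: 125.5 − 0.4q = 55 + 2.5q → q_m = 24.3103.
Price p_m = 125.5 − 0.2·24.3103 = 120.6379; MC(q_m) = 55 + 2.5·24.3103 = 115.7758.
Competitive q* = 26.1111, so Δq = 1.8008; wedge = 120.6379 − 115.7758 = 4.8621.
The triangle = ½ × 1.8008 × 4.8621 = $4.38 thousand.

$4.38 thousand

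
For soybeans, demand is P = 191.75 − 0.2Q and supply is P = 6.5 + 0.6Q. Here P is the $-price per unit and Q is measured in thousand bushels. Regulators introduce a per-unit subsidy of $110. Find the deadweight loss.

$7562.50 thousand

Competitive equilibrium: 191.75 − 0.2Q = 6.5 + 0.6Q → Q* = 231.5625, P* = 145.4375.
The subsidy lowers effective supply by 110: P = 0.6Q − 103.5.
New quantity: 191.75 − 0.2Q = 0.6Q − 103.5 → Q' = 369.0625.
Overproduction ΔQ = 369.0625 − 231.5625 = 137.5; wedge = subsidy = 110.
DWL = ½ × 137.5 × 110 = $7562.50 thousand.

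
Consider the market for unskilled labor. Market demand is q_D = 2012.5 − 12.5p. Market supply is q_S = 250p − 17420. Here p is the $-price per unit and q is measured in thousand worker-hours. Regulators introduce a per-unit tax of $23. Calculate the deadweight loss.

$3148.81 thousand

In inverse form: demand p = 161 − 0.08q, supply p = 69.68 + 0.004q.
Competitive equilibrium: 161 − 0.08q = 69.68 + 0.004q → q* = 1087.1429, p* = 74.0286.
With the tax, the buyer price exceeds the seller price by 23: (161 − 0.08q) − (69.68 + 0.004q) = 23 → q' = 813.3333.
Δq = 1087.1429 − 813.3333 = 273.8096; the wedge equals the tax, 23.
Welfare loss = ½ × 273.8096 × 23 = $3148.81 thousand.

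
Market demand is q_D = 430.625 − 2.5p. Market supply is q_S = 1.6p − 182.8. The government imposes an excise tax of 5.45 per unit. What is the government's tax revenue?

279.41

In inverse form: demand p = 172.25 − 0.4q, supply p = 114.25 + 0.625q.
Competitive equilibrium: 172.25 − 0.4q = 114.25 + 0.625q → q* = 56.5854, p* = 149.6159.
With the tax, the buyer price exceeds the seller price by 5.45: (172.25 − 0.4q) − (114.25 + 0.625q) = 5.45 → q' = 51.2683.
Tax revenue = 5.45 × 51.2683 = 279.41.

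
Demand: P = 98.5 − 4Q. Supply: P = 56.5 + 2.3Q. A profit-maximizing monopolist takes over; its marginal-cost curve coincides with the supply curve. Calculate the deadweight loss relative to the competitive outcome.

Competitive equilibrium: 98.5 − 4Q = 56.5 + 2.3Q → Q* = 6.6667, P* = 71.8333.
Marginal revenue: MR = 98.5 − 8Q. Set MR = MC: 98.5 − 8Q = 56.5 + 2.3Q → Q_m = 4.0777.
Price P_m = 98.5 − 4·4.0777 = 82.1892; MC(Q_m) = 56.5 + 2.3·4.0777 = 65.8787.
Competitive Q* = 6.6667, so ΔQ = 2.589; wedge = 82.1892 − 65.8787 = 16.3105.
Deadweight loss = ½ × 2.589 × 16.3105 = 21.11.

21.11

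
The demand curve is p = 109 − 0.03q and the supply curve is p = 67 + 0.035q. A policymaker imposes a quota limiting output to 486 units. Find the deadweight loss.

Competitive equilibrium: 109 − 0.03q = 67 + 0.035q → q* = 646.1538, p* = 89.6154.
At q = 486: demand price = 109 − 0.03·486 = 94.42; supply price = 67 + 0.035·486 = 84.01.
Δq = 646.1538 − 486 = 160.1538; wedge = 94.42 − 84.01 = 10.41.
DWL = ½ × 160.1538 × 10.41 = 833.60.

833.60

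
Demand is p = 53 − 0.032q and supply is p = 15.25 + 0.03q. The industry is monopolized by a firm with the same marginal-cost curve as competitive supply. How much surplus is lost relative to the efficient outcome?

Competitive equilibrium: 53 − 0.032q = 15.25 + 0.03q → q* = 608.871, p* = 33.5161.
Marginal revenue: MR = 53 − 0.064q. Set MR = MC: 53 − 0.064q = 15.25 + 0.03q → q_m = 401.5957.
Price p_m = 53 − 0.032·401.5957 = 40.1489; MC(q_m) = 15.25 + 0.03·401.5957 = 27.2979.
Competitive q* = 608.871, so Δq = 207.2753; wedge = 40.1489 − 27.2979 = 12.851.
Welfare loss = ½ × 207.2753 × 12.851 = 1331.85.

1331.85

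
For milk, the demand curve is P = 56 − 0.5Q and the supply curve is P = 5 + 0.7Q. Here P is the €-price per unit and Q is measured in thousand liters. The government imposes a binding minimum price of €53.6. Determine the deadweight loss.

Competitive equilibrium: 56 − 0.5Q = 5 + 0.7Q → Q* = 42.5, P* = 34.75.
At the floor P = 53.6, quantity demanded = (56 − 53.6)/0.5 = 4.8.
Sellers' marginal cost at Q' = 4.8: 5 + 0.7·4.8 = 8.36.
ΔQ = 42.5 − 4.8 = 37.7; wedge = 53.6 − 8.36 = 45.24.
The triangle = ½ × 37.7 × 45.24 = €852.774 thousand.

€852.774 thousand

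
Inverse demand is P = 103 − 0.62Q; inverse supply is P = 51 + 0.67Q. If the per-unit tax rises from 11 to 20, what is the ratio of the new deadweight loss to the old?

3.306

Competitive equilibrium: 103 − 0.62Q = 51 + 0.67Q → Q* = 40.3101, P* = 78.0078.
For a per-unit tax t: ΔQ = t/1.29, so DWL = ½·t·(t/1.29) = t²/2.58.
At t = 11: DWL = 46.899. At t = 20: DWL = 155.039.
Ratio = (20/11)² = 3.306.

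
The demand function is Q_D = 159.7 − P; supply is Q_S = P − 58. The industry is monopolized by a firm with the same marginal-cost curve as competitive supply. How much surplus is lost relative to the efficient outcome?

287.30

In inverse form: demand P = 159.7 − Q, supply P = 58 + Q.
Competitive equilibrium: 159.7 − Q = 58 + Q → Q* = 50.85, P* = 108.85.
Marginal revenue: MR = 159.7 − 2Q. Set MR = MC: 159.7 − 2Q = 58 + Q → Q_m = 33.9.
Price P_m = 159.7 − 1·33.9 = 125.8; MC(Q_m) = 58 + 1·33.9 = 91.9.
Competitive Q* = 50.85, so ΔQ = 16.95; wedge = 125.8 − 91.9 = 33.9.
Deadweight loss = ½ × 16.95 × 33.9 = 287.30.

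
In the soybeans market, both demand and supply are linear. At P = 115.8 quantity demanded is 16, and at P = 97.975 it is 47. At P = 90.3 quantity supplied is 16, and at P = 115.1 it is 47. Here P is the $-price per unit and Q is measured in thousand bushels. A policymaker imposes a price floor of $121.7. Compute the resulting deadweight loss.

Demand slope = (97.975 − 115.8)/(47 − 16) = −0.575, so P = 125 − 0.575Q.
Supply slope = (115.1 − 90.3)/(47 − 16) = 0.8, so P = 77.5 + 0.8Q.
Competitive equilibrium: 125 − 0.575Q = 77.5 + 0.8Q → Q* = 34.5455, P* = 105.1364.
At the floor P = 121.7, quantity demanded = (125 − 121.7)/0.575 = 5.7391.
Sellers' marginal cost at Q' = 5.7391: 77.5 + 0.8·5.7391 = 82.0913.
ΔQ = 34.5455 − 5.7391 = 28.8064; wedge = 121.7 − 82.0913 = 39.6087.
The triangle = ½ × 28.8064 × 39.6087 = $570.49 thousand.

$570.49 thousand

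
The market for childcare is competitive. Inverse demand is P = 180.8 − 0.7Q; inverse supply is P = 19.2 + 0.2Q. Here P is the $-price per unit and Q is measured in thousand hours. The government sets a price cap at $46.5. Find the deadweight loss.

Competitive equilibrium: 180.8 − 0.7Q = 19.2 + 0.2Q → Q* = 179.5556, P* = 55.1111.
At the ceiling P = 46.5, quantity supplied = (46.5 − 19.2)/0.2 = 136.5.
Willingness to pay at Q' = 136.5: 180.8 − 0.7·136.5 = 85.25.
ΔQ = 179.5556 − 136.5 = 43.0556; wedge = 85.25 − 46.5 = 38.75.
Welfare loss = ½ × 43.0556 × 38.75 = $834.20 thousand.

$834.20 thousand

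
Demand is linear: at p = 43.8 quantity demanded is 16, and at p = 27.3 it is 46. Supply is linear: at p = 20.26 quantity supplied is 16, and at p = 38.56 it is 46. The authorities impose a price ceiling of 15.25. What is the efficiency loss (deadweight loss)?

471.31

Demand slope = (27.3 − 43.8)/(46 − 16) = −0.55, so p = 52.6 − 0.55q.
Supply slope = (38.56 − 20.26)/(46 − 16) = 0.61, so p = 10.5 + 0.61q.
Competitive equilibrium: 52.6 − 0.55q = 10.5 + 0.61q → q* = 36.2931, p* = 32.6388.
At the ceiling p = 15.25, quantity supplied = (15.25 − 10.5)/0.61 = 7.7869.
Willingness to pay at q' = 7.7869: 52.6 − 0.55·7.7869 = 48.3172.
Δq = 36.2931 − 7.7869 = 28.5062; wedge = 48.3172 − 15.25 = 33.0672.
Welfare loss = ½ × 28.5062 × 33.0672 = 471.31.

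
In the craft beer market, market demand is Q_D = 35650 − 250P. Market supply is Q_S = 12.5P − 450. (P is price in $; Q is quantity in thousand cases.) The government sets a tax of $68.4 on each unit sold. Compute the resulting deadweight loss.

In inverse form: demand P = 142.6 − 0.004Q, supply P = 36 + 0.08Q.
Competitive equilibrium: 142.6 − 0.004Q = 36 + 0.08Q → Q* = 1269.0476, P* = 137.5238.
With the tax, the buyer price exceeds the seller price by 68.4: (142.6 − 0.004Q) − (36 + 0.08Q) = 68.4 → Q' = 454.7619.
ΔQ = 1269.0476 − 454.7619 = 814.2857; the wedge equals the tax, 68.4.
DWL = ½ × 814.2857 × 68.4 = $27848.57 thousand.

$27848.57 thousand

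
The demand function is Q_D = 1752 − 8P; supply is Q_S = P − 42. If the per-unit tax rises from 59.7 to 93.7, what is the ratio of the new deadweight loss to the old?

2.463

In inverse form: demand P = 219 − 0.125Q, supply P = 42 + Q.
Competitive equilibrium: 219 − 0.125Q = 42 + Q → Q* = 157.3333, P* = 199.3333.
For a per-unit tax t: ΔQ = t/1.125, so DWL = ½·t·(t/1.125) = t²/2.25.
At t = 59.7: DWL = 1584.04. At t = 93.7: DWL = 3902.084.
Ratio = (93.7/59.7)² = 2.463.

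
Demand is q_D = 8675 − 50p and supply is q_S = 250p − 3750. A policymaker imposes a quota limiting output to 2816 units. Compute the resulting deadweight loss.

172202.48

In inverse form: demand p = 173.5 − 0.02q, supply p = 15 + 0.004q.
Competitive equilibrium: 173.5 − 0.02q = 15 + 0.004q → q* = 6604.1667, p* = 41.4167.
At q = 2816: demand price = 173.5 − 0.02·2816 = 117.18; supply price = 15 + 0.004·2816 = 26.264.
Δq = 6604.1667 − 2816 = 3788.1667; wedge = 117.18 − 26.264 = 90.916.
Deadweight loss = ½ × 3788.1667 × 90.916 = 172202.48.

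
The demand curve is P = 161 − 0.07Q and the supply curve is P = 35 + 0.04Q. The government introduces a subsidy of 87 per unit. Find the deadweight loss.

34404.55

Competitive equilibrium: 161 − 0.07Q = 35 + 0.04Q → Q* = 1145.4545, P* = 80.8182.
The subsidy lowers effective supply by 87: P = 0.04Q − 52.
New quantity: 161 − 0.07Q = 0.04Q − 52 → Q' = 1936.3636.
Overproduction ΔQ = 1936.3636 − 1145.4545 = 790.9091; wedge = subsidy = 87.
The triangle = ½ × 790.9091 × 87 = 34404.55.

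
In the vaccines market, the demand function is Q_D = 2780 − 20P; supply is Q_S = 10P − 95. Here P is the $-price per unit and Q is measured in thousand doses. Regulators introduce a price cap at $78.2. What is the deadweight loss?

In inverse form: demand P = 139 − 0.05Q, supply P = 9.5 + 0.1Q.
Competitive equilibrium: 139 − 0.05Q = 9.5 + 0.1Q → Q* = 863.3333, P* = 95.8333.
At the ceiling P = 78.2, quantity supplied = (78.2 − 9.5)/0.1 = 687.
Willingness to pay at Q' = 687: 139 − 0.05·687 = 104.65.
ΔQ = 863.3333 − 687 = 176.3333; wedge = 104.65 − 78.2 = 26.45.
Deadweight loss = ½ × 176.3333 × 26.45 = $2332.01 thousand.

$2332.01 thousand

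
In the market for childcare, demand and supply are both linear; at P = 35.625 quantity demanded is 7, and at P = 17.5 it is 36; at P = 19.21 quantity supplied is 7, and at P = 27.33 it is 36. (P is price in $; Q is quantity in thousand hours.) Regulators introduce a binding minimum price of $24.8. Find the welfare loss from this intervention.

$0.30 thousand

Demand slope = (17.5 − 35.625)/(36 − 7) = −0.625, so P = 40 − 0.625Q.
Supply slope = (27.33 − 19.21)/(36 − 7) = 0.28, so P = 17.25 + 0.28Q.
Competitive equilibrium: 40 − 0.625Q = 17.25 + 0.28Q → Q* = 25.1381, P* = 24.2887.
At the floor P = 24.8, quantity demanded = (40 − 24.8)/0.625 = 24.32.
Sellers' marginal cost at Q' = 24.32: 17.25 + 0.28·24.32 = 24.0596.
ΔQ = 25.1381 − 24.32 = 0.8181; wedge = 24.8 − 24.0596 = 0.7404.
Deadweight loss = ½ × 0.8181 × 0.7404 = $0.30 thousand.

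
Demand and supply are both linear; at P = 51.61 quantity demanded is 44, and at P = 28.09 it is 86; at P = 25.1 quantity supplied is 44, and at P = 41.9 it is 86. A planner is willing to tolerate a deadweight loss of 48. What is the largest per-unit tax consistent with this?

Demand slope = (28.09 − 51.61)/(86 − 44) = −0.56, so P = 76.25 − 0.56Q.
Supply slope = (41.9 − 25.1)/(86 − 44) = 0.4, so P = 7.5 + 0.4Q.
Competitive equilibrium: 76.25 − 0.56Q = 7.5 + 0.4Q → Q* = 71.6146, P* = 36.1458.
A tax t gives ΔQ = t/0.96 and wedge t, so DWL = t²/1.92.
t²/1.92 = 48 → t² = 92.16 → t = 9.6.

9.6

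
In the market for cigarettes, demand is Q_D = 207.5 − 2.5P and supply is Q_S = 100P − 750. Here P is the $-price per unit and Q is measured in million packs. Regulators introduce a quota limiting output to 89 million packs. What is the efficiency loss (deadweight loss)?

In inverse form: demand P = 83 − 0.4Q, supply P = 7.5 + 0.01Q.
Competitive equilibrium: 83 − 0.4Q = 7.5 + 0.01Q → Q* = 184.1463, P* = 9.3415.
At Q = 89: demand price = 83 − 0.4·89 = 47.4; supply price = 7.5 + 0.01·89 = 8.39.
ΔQ = 184.1463 − 89 = 95.1463; wedge = 47.4 − 8.39 = 39.01.
Welfare loss = ½ × 95.1463 × 39.01 = $1855.83 million.

$1855.83 million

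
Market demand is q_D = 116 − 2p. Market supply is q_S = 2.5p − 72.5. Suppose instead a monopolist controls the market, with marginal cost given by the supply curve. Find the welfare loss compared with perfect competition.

In inverse form: demand p = 58 − 0.5q, supply p = 29 + 0.4q.
Competitive equilibrium: 58 − 0.5q = 29 + 0.4q → q* = 32.2222, p* = 41.8889.
Marginal revenue: MR = 58 − q. Set MR = MC: 58 − q = 29 + 0.4q → q_m = 20.7143.
Price p_m = 58 − 0.5·20.7143 = 47.6429; MC(q_m) = 29 + 0.4·20.7143 = 37.2857.
Competitive q* = 32.2222, so Δq = 11.5079; wedge = 47.6429 − 37.2857 = 10.3572.
Welfare loss = ½ × 11.5079 × 10.3572 = 59.59.

59.59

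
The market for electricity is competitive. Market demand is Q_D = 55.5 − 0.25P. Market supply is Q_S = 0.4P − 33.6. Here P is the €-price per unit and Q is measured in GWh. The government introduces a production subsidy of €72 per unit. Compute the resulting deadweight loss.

€398.77

In inverse form: demand P = 222 − 4Q, supply P = 84 + 2.5Q.
Competitive equilibrium: 222 − 4Q = 84 + 2.5Q → Q* = 21.2308, P* = 137.0769.
The subsidy lowers effective supply by 72: P = 12 + 2.5Q.
New quantity: 222 − 4Q = 12 + 2.5Q → Q' = 32.3077.
Overproduction ΔQ = 32.3077 − 21.2308 = 11.0769; wedge = subsidy = 72.
Deadweight loss = ½ × 11.0769 × 72 = €398.77.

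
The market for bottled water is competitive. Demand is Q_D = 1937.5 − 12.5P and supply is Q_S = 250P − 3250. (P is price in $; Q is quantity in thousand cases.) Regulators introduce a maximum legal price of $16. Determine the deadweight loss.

$37148.81 thousand

In inverse form: demand P = 155 − 0.08Q, supply P = 13 + 0.004Q.
Competitive equilibrium: 155 − 0.08Q = 13 + 0.004Q → Q* = 1690.4762, P* = 19.7619.
At the ceiling P = 16, quantity supplied = (16 − 13)/0.004 = 750.
Willingness to pay at Q' = 750: 155 − 0.08·750 = 95.
ΔQ = 1690.4762 − 750 = 940.4762; wedge = 95 − 16 = 79.
Welfare loss = ½ × 940.4762 × 79 = $37148.81 thousand.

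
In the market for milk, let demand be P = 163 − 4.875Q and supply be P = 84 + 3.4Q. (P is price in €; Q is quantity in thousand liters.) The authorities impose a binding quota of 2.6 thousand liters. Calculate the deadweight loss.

Competitive equilibrium: 163 − 4.875Q = 84 + 3.4Q → Q* = 9.5468, P* = 116.4592.
At Q = 2.6: demand price = 163 − 4.875·2.6 = 150.325; supply price = 84 + 3.4·2.6 = 92.84.
ΔQ = 9.5468 − 2.6 = 6.9468; wedge = 150.325 − 92.84 = 57.485.
Deadweight loss = ½ × 6.9468 × 57.485 = €199.67 thousand.

€199.67 thousand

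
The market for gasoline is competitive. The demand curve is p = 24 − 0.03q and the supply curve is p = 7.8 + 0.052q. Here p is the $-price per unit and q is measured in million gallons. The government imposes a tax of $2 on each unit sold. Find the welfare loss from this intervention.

Competitive equilibrium: 24 − 0.03q = 7.8 + 0.052q → q* = 197.561, p* = 18.0732.
With the tax, the buyer price exceeds the seller price by 2: (24 − 0.03q) − (7.8 + 0.052q) = 2 → q' = 173.1707.
Δq = 197.561 − 173.1707 = 24.3903; the wedge equals the tax, 2.
DWL = ½ × 24.3903 × 2 = $24.39 million.

$24.39 million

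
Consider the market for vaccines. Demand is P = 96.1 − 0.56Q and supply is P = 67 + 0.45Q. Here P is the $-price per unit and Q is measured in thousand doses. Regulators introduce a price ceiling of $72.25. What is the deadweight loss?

Competitive equilibrium: 96.1 − 0.56Q = 67 + 0.45Q → Q* = 28.8119, P* = 79.9653.
At the ceiling P = 72.25, quantity supplied = (72.25 − 67)/0.45 = 11.6667.
Willingness to pay at Q' = 11.6667: 96.1 − 0.56·11.6667 = 89.5666.
ΔQ = 28.8119 − 11.6667 = 17.1452; wedge = 89.5666 − 72.25 = 17.3166.
Welfare loss = ½ × 17.1452 × 17.3166 = $148.45 thousand.

$148.45 thousand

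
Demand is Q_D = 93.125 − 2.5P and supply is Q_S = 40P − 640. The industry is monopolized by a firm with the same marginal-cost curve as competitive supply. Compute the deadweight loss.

124.89

In inverse form: demand P = 37.25 − 0.4Q, supply P = 16 + 0.025Q.
Competitive equilibrium: 37.25 − 0.4Q = 16 + 0.025Q → Q* = 50, P* = 17.25.
Marginal revenue: MR = 37.25 − 0.8Q. Set MR = MC: 37.25 − 0.8Q = 16 + 0.025Q → Q_m = 25.7576.
Price P_m = 37.25 − 0.4·25.7576 = 26.947; MC(Q_m) = 16 + 0.025·25.7576 = 16.6439.
Competitive Q* = 50, so ΔQ = 24.2424; wedge = 26.947 − 16.6439 = 10.3031.
The triangle = ½ × 24.2424 × 10.3031 = 124.89.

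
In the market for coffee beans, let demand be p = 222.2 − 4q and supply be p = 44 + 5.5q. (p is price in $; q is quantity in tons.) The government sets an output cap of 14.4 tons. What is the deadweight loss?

$90.21

Competitive equilibrium: 222.2 − 4q = 44 + 5.5q → q* = 18.7579, p* = 147.1684.
At q = 14.4: demand price = 222.2 − 4·14.4 = 164.6; supply price = 44 + 5.5·14.4 = 123.2.
Δq = 18.7579 − 14.4 = 4.3579; wedge = 164.6 − 123.2 = 41.4.
The triangle = ½ × 4.3579 × 41.4 = $90.21.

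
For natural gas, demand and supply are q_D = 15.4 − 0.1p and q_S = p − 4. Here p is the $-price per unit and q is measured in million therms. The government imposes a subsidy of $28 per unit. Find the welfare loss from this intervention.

In inverse form: demand p = 154 − 10q, supply p = 4 + q.
Competitive equilibrium: 154 − 10q = 4 + q → q* = 13.6364, p* = 17.6364.
The subsidy lowers effective supply by 28: p = q − 24.
New quantity: 154 − 10q = q − 24 → q' = 16.1818.
Overproduction Δq = 16.1818 − 13.6364 = 2.5454; wedge = subsidy = 28.
DWL = ½ × 2.5454 × 28 = $35.64 million.

$35.64 million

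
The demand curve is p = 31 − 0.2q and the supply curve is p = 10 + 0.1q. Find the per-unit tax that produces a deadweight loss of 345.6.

14.4

Competitive equilibrium: 31 − 0.2q = 10 + 0.1q → q* = 70, p* = 17.
A tax t gives Δq = t/0.3 and wedge t, so DWL = t²/0.6.
t²/0.6 = 345.6 → t² = 207.36 → t = 14.4.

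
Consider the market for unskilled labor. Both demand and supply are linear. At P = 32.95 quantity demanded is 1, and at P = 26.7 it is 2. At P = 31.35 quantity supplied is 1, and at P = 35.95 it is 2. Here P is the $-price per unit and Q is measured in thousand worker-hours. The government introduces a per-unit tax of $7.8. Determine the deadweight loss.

Demand slope = (26.7 − 32.95)/(2 − 1) = −6.25, so P = 39.2 − 6.25Q.
Supply slope = (35.95 − 31.35)/(2 − 1) = 4.6, so P = 26.75 + 4.6Q.
Competitive equilibrium: 39.2 − 6.25Q = 26.75 + 4.6Q → Q* = 1.1475, P* = 32.0283.
With the tax, the buyer price exceeds the seller price by 7.8: (39.2 − 6.25Q) − (26.75 + 4.6Q) = 7.8 → Q' = 0.4286.
ΔQ = 1.1475 − 0.4286 = 0.7189; the wedge equals the tax, 7.8.
The triangle = ½ × 0.7189 × 7.8 = $2.80 thousand.

$2.80 thousand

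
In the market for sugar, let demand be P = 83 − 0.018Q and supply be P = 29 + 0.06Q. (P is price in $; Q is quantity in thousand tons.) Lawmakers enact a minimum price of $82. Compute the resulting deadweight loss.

Competitive equilibrium: 83 − 0.018Q = 29 + 0.06Q → Q* = 692.30769, P* = 70.53846.
At the floor P = 82, quantity demanded = (83 − 82)/0.018 = 55.55556.
Sellers' marginal cost at Q' = 55.55556: 29 + 0.06·55.55556 = 32.33333.
ΔQ = 692.30769 − 55.55556 = 636.75213; wedge = 82 − 32.33333 = 49.66667.
Deadweight loss = ½ × 636.75213 × 49.66667 = $15812.68 thousand.

$15812.68 thousand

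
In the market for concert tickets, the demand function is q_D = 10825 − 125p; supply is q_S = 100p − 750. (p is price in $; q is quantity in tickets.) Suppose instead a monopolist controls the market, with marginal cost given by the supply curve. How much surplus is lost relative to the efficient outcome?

$16454.46

In inverse form: demand p = 86.6 − 0.008q, supply p = 7.5 + 0.01q.
Competitive equilibrium: 86.6 − 0.008q = 7.5 + 0.01q → q* = 4394.44444, p* = 51.44444.
Marginal revenue: MR = 86.6 − 0.016q. Set MR = MC: 86.6 − 0.016q = 7.5 + 0.01q → q_m = 3042.30769.
Price p_m = 86.6 − 0.008·3042.30769 = 62.26154; MC(q_m) = 7.5 + 0.01·3042.30769 = 37.92308.
Competitive q* = 4394.44444, so Δq = 1352.13675; wedge = 62.26154 − 37.92308 = 24.33846.
The triangle = ½ × 1352.13675 × 24.33846 = $16454.46.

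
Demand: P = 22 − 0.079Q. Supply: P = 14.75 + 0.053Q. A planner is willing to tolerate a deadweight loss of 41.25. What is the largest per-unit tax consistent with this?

Competitive equilibrium: 22 − 0.079Q = 14.75 + 0.053Q → Q* = 54.9242, P* = 17.661.
A tax t gives ΔQ = t/0.132 and wedge t, so DWL = t²/0.264.
t²/0.264 = 41.25 → t² = 10.89 → t = 3.3.

3.3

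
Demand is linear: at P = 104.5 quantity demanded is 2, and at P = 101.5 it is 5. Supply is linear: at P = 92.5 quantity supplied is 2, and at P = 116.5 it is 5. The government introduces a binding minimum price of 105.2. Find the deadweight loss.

Demand slope = (101.5 − 104.5)/(5 − 2) = −1, so P = 106.5 − Q.
Supply slope = (116.5 − 92.5)/(5 − 2) = 8, so P = 76.5 + 8Q.
Competitive equilibrium: 106.5 − Q = 76.5 + 8Q → Q* = 3.3333, P* = 103.1667.
At the floor P = 105.2, quantity demanded = (106.5 − 105.2)/1 = 1.3.
Sellers' marginal cost at Q' = 1.3: 76.5 + 8·1.3 = 86.9.
ΔQ = 3.3333 − 1.3 = 2.0333; wedge = 105.2 − 86.9 = 18.3.
Deadweight loss = ½ × 2.0333 × 18.3 = 18.605.

18.605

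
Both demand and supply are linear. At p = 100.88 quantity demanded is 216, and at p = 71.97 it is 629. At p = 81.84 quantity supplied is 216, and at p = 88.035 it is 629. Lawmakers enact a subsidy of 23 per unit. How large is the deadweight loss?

3111.76

Demand slope = (71.97 − 100.88)/(629 − 216) = −0.07, so p = 116 − 0.07q.
Supply slope = (88.035 − 81.84)/(629 − 216) = 0.015, so p = 78.6 + 0.015q.
Competitive equilibrium: 116 − 0.07q = 78.6 + 0.015q → q* = 440, p* = 85.2.
The subsidy lowers effective supply by 23: p = 55.6 + 0.015q.
New quantity: 116 − 0.07q = 55.6 + 0.015q → q' = 710.5882.
Overproduction Δq = 710.5882 − 440 = 270.5882; wedge = subsidy = 23.
The triangle = ½ × 270.5882 × 23 = 3111.76.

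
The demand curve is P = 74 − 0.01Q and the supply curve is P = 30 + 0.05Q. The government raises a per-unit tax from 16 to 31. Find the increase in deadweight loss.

5875

Competitive equilibrium: 74 − 0.01Q = 30 + 0.05Q → Q* = 733.3333, P* = 66.6667.
For a per-unit tax t: ΔQ = t/0.06, so DWL = ½·t·(t/0.06) = t²/0.12.
At t = 16: DWL = 2133.333. At t = 31: DWL = 8008.333.
Increase = 8008.333 − 2133.333 = 5875.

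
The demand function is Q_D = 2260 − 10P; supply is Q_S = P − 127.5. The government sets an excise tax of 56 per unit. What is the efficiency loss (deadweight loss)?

1425.45

In inverse form: demand P = 226 − 0.1Q, supply P = 127.5 + Q.
Competitive equilibrium: 226 − 0.1Q = 127.5 + Q → Q* = 89.5455, P* = 217.0455.
With the tax, the buyer price exceeds the seller price by 56: (226 − 0.1Q) − (127.5 + Q) = 56 → Q' = 38.6364.
ΔQ = 89.5455 − 38.6364 = 50.9091; the wedge equals the tax, 56.
Welfare loss = ½ × 50.9091 × 56 = 1425.45.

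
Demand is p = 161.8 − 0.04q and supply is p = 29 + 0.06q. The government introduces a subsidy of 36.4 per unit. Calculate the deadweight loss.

6624.80

Competitive equilibrium: 161.8 − 0.04q = 29 + 0.06q → q* = 1328, p* = 108.68.
The subsidy lowers effective supply by 36.4: p = 0.06q − 7.4.
New quantity: 161.8 − 0.04q = 0.06q − 7.4 → q' = 1692.
Overproduction Δq = 1692 − 1328 = 364; wedge = subsidy = 36.4.
Welfare loss = ½ × 364 × 36.4 = 6624.80.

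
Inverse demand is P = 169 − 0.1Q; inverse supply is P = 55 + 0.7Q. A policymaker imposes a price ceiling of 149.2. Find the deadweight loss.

Competitive equilibrium: 169 − 0.1Q = 55 + 0.7Q → Q* = 142.5, P* = 154.75.
At the ceiling P = 149.2, quantity supplied = (149.2 − 55)/0.7 = 134.57143.
Willingness to pay at Q' = 134.57143: 169 − 0.1·134.57143 = 155.54286.
ΔQ = 142.5 − 134.57143 = 7.92857; wedge = 155.54286 − 149.2 = 6.34286.
Welfare loss = ½ × 7.92857 × 6.34286 = 25.14.

25.14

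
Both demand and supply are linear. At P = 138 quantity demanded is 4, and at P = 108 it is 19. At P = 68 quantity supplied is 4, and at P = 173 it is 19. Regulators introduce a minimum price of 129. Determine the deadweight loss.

48.35

Demand slope = (108 − 138)/(19 − 4) = −2, so P = 146 − 2Q.
Supply slope = (173 − 68)/(19 − 4) = 7, so P = 40 + 7Q.
Competitive equilibrium: 146 − 2Q = 40 + 7Q → Q* = 11.7778, P* = 122.4444.
At the floor P = 129, quantity demanded = (146 − 129)/2 = 8.5.
Sellers' marginal cost at Q' = 8.5: 40 + 7·8.5 = 99.5.
ΔQ = 11.7778 − 8.5 = 3.2778; wedge = 129 − 99.5 = 29.5.
The triangle = ½ × 3.2778 × 29.5 = 48.35.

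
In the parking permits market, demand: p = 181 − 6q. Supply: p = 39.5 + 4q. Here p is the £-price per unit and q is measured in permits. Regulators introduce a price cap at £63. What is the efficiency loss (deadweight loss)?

£342.38

Competitive equilibrium: 181 − 6q = 39.5 + 4q → q* = 14.15, p* = 96.1.
At the ceiling p = 63, quantity supplied = (63 − 39.5)/4 = 5.875.
Willingness to pay at q' = 5.875: 181 − 6·5.875 = 145.75.
Δq = 14.15 − 5.875 = 8.275; wedge = 145.75 − 63 = 82.75.
Deadweight loss = ½ × 8.275 × 82.75 = £342.38.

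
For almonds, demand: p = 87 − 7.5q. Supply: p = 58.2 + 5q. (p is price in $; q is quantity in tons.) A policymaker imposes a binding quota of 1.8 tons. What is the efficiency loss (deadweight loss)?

$1.59

Competitive equilibrium: 87 − 7.5q = 58.2 + 5q → q* = 2.304, p* = 69.72.
At q = 1.8: demand price = 87 − 7.5·1.8 = 73.5; supply price = 58.2 + 5·1.8 = 67.2.
Δq = 2.304 − 1.8 = 0.504; wedge = 73.5 − 67.2 = 6.3.
Welfare loss = ½ × 0.504 × 6.3 = $1.59.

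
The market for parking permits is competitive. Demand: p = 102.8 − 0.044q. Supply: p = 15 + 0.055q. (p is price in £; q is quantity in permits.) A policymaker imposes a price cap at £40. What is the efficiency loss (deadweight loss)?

Competitive equilibrium: 102.8 − 0.044q = 15 + 0.055q → q* = 886.8687, p* = 63.7778.
At the ceiling p = 40, quantity supplied = (40 − 15)/0.055 = 454.5455.
Willingness to pay at q' = 454.5455: 102.8 − 0.044·454.5455 = 82.8.
Δq = 886.8687 − 454.5455 = 432.3232; wedge = 82.8 − 40 = 42.8.
DWL = ½ × 432.3232 × 42.8 = £9251.72.

£9251.72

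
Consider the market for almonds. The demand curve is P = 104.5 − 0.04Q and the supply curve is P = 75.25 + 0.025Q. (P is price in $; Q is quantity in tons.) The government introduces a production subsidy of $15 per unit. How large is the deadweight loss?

$1730.77

Competitive equilibrium: 104.5 − 0.04Q = 75.25 + 0.025Q → Q* = 450, P* = 86.5.
The subsidy lowers effective supply by 15: P = 60.25 + 0.025Q.
New quantity: 104.5 − 0.04Q = 60.25 + 0.025Q → Q' = 680.7692.
Overproduction ΔQ = 680.7692 − 450 = 230.7692; wedge = subsidy = 15.
The triangle = ½ × 230.7692 × 15 = $1730.77.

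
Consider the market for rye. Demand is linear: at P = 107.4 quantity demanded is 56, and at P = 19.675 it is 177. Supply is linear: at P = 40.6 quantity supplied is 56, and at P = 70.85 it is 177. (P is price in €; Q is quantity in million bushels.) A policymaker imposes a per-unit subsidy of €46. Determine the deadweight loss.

Demand slope = (19.675 − 107.4)/(177 − 56) = −0.725, so P = 148 − 0.725Q.
Supply slope = (70.85 − 40.6)/(177 − 56) = 0.25, so P = 26.6 + 0.25Q.
Competitive equilibrium: 148 − 0.725Q = 26.6 + 0.25Q → Q* = 124.5128, P* = 57.7282.
The subsidy lowers effective supply by 46: P = 0.25Q − 19.4.
New quantity: 148 − 0.725Q = 0.25Q − 19.4 → Q' = 171.6923.
Overproduction ΔQ = 171.6923 − 124.5128 = 47.1795; wedge = subsidy = 46.
DWL = ½ × 47.1795 × 46 = €1085.13 million.

€1085.13 million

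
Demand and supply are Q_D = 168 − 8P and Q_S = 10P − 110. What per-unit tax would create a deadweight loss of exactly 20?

In inverse form: demand P = 21 − 0.125Q, supply P = 11 + 0.1Q.
Competitive equilibrium: 21 − 0.125Q = 11 + 0.1Q → Q* = 44.4444, P* = 15.4444.
A tax t gives ΔQ = t/0.225 and wedge t, so DWL = t²/0.45.
t²/0.45 = 20 → t² = 9 → t = 3.

3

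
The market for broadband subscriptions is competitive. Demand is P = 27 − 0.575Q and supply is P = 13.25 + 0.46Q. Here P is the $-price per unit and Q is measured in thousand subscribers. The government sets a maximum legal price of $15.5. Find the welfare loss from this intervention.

$36.46 thousand

Competitive equilibrium: 27 − 0.575Q = 13.25 + 0.46Q → Q* = 13.285, P* = 19.3611.
At the ceiling P = 15.5, quantity supplied = (15.5 − 13.25)/0.46 = 4.8913.
Willingness to pay at Q' = 4.8913: 27 − 0.575·4.8913 = 24.1875.
ΔQ = 13.285 − 4.8913 = 8.3937; wedge = 24.1875 − 15.5 = 8.6875.
Deadweight loss = ½ × 8.3937 × 8.6875 = $36.46 thousand.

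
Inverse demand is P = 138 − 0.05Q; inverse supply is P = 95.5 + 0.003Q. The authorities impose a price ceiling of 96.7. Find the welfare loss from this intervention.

Competitive equilibrium: 138 − 0.05Q = 95.5 + 0.003Q → Q* = 801.8868, P* = 97.9057.
At the ceiling P = 96.7, quantity supplied = (96.7 − 95.5)/0.003 = 400.
Willingness to pay at Q' = 400: 138 − 0.05·400 = 118.
ΔQ = 801.8868 − 400 = 401.8868; wedge = 118 − 96.7 = 21.3.
Welfare loss = ½ × 401.8868 × 21.3 = 4280.09.

4280.09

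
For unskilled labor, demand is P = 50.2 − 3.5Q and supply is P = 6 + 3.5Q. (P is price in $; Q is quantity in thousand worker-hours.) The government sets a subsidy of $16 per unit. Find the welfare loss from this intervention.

Competitive equilibrium: 50.2 − 3.5Q = 6 + 3.5Q → Q* = 6.3143, P* = 28.1.
The subsidy lowers effective supply by 16: P = 3.5Q − 10.
New quantity: 50.2 − 3.5Q = 3.5Q − 10 → Q' = 8.6.
Overproduction ΔQ = 8.6 − 6.3143 = 2.2857; wedge = subsidy = 16.
Welfare loss = ½ × 2.2857 × 16 = $18.29 thousand.

$18.29 thousand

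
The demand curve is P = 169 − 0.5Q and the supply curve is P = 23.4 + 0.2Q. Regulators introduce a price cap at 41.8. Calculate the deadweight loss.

Competitive equilibrium: 169 − 0.5Q = 23.4 + 0.2Q → Q* = 208, P* = 65.
At the ceiling P = 41.8, quantity supplied = (41.8 − 23.4)/0.2 = 92.
Willingness to pay at Q' = 92: 169 − 0.5·92 = 123.
ΔQ = 208 − 92 = 116; wedge = 123 − 41.8 = 81.2.
Deadweight loss = ½ × 116 × 81.2 = 4709.60.

4709.60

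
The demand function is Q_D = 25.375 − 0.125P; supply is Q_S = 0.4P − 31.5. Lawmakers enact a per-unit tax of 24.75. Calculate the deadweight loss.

In inverse form: demand P = 203 − 8Q, supply P = 78.75 + 2.5Q.
Competitive equilibrium: 203 − 8Q = 78.75 + 2.5Q → Q* = 11.8333, P* = 108.3333.
With the tax, the buyer price exceeds the seller price by 24.75: (203 − 8Q) − (78.75 + 2.5Q) = 24.75 → Q' = 9.4762.
ΔQ = 11.8333 − 9.4762 = 2.3571; the wedge equals the tax, 24.75.
Deadweight loss = ½ × 2.3571 × 24.75 = 29.17.

29.17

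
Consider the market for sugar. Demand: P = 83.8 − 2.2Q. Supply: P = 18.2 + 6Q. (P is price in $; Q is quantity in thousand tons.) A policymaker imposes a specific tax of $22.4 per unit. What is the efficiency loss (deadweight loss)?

$30.60 thousand

Competitive equilibrium: 83.8 − 2.2Q = 18.2 + 6Q → Q* = 8, P* = 66.2.
With the tax, the buyer price exceeds the seller price by 22.4: (83.8 − 2.2Q) − (18.2 + 6Q) = 22.4 → Q' = 5.2683.
ΔQ = 8 − 5.2683 = 2.7317; the wedge equals the tax, 22.4.
Welfare loss = ½ × 2.7317 × 22.4 = $30.60 thousand.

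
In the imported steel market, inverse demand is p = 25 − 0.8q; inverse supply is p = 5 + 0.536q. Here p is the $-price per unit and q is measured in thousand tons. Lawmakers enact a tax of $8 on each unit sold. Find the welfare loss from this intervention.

$23.95 thousand

Competitive equilibrium: 25 − 0.8q = 5 + 0.536q → q* = 14.9701, p* = 13.024.
With the tax, the buyer price exceeds the seller price by 8: (25 − 0.8q) − (5 + 0.536q) = 8 → q' = 8.982.
Δq = 14.9701 − 8.982 = 5.9881; the wedge equals the tax, 8.
Welfare loss = ½ × 5.9881 × 8 = $23.95 thousand.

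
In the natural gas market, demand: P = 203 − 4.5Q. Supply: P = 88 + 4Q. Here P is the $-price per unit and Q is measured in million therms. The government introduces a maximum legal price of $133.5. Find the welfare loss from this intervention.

Competitive equilibrium: 203 − 4.5Q = 88 + 4Q → Q* = 13.5294, P* = 142.1176.
At the ceiling P = 133.5, quantity supplied = (133.5 − 88)/4 = 11.375.
Willingness to pay at Q' = 11.375: 203 − 4.5·11.375 = 151.8125.
ΔQ = 13.5294 − 11.375 = 2.1544; wedge = 151.8125 − 133.5 = 18.3125.
The triangle = ½ × 2.1544 × 18.3125 = $19.73 million.

$19.73 million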